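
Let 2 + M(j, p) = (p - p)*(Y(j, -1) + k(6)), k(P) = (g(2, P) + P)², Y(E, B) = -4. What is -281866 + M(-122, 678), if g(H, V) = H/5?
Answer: -281868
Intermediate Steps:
g(H, V) = H/5 (g(H, V) = H*(⅕) = H/5)
k(P) = (⅖ + P)² (k(P) = ((⅕)*2 + P)² = (⅖ + P)²)
M(j, p) = -2 (M(j, p) = -2 + (p - p)*(-4 + (2 + 5*6)²/25) = -2 + 0*(-4 + (2 + 30)²/25) = -2 + 0*(-4 + (1/25)*32²) = -2 + 0*(-4 + (1/25)*1024) = -2 + 0*(-4 + 1024/25) = -2 + 0*(924/25) = -2 + 0 = -2)
-281866 + M(-122, 678) = -281866 - 2 = -281868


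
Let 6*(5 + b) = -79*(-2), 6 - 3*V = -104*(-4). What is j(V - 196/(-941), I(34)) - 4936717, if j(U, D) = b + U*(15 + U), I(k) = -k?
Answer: -39210068176847/7969329 ≈ -4.9201e+6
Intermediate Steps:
V = -410/3 (V = 2 - (-104)*(-4)/3 = 2 - ⅓*416 = 2 - 416/3 = -410/3 ≈ -136.67)
b = 64/3 (b = -5 + (-79*(-2))/6 = -5 + (⅙)*158 = -5 + 79/3 = 64/3 ≈ 21.333)
j(U, D) = 64/3 + U*(15 + U)
j(V - 196/(-941), I(34)) - 4936717 = (64/3 + (-410/3 - 196/(-941))² + 15*(-410/3 - 196/(-941))) - 4936717 = (64/3 + (-410/3 - 196*(-1)/941)² + 15*(-410/3 - 196*(-1)/941)) - 4936717 = (64/3 + (-410/3 - 1*(-196/941))² + 15*(-410/3 - 1*(-196/941))) - 4936717 = (64/3 + (-410/3 + 196/941)² + 15*(-410/3 + 196/941)) - 4936717 = (64/3 + (-385222/2823)² + 15*(-385222/2823)) - 4936717 = (64/3 + 148395989284/7969329 - 1926110/941) - 4936717 = 132253776046/7969329 - 4936717 = -39210068176847/7969329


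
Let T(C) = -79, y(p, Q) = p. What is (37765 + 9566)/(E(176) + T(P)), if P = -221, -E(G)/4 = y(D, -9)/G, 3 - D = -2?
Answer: -2082564/3481 ≈ -598.27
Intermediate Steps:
D = 5 (D = 3 - 1*(-2) = 3 + 2 = 5)
E(G) = -20/G
(37765 + 9566)/(E(176) + T(P)) = (37765 + 9566)/(-20/176 - 79) = 47331/(-20*1/176 - 79) = 47331/(-5/44 - 79) = 47331/(-3481/44) = 47331*(-44/3481) = -2082564/3481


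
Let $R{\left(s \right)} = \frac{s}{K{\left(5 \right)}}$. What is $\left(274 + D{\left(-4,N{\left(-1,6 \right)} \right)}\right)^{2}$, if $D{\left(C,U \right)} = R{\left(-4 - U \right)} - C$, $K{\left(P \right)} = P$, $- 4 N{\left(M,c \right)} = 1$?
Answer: $\frac{1229881}{16} \approx 76868.0$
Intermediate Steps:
$N{\left(M,c \right)} = - \frac{1}{4}$ ($N{\left(M,c \right)} = \left(- \frac{1}{4}\right) 1 = - \frac{1}{4}$)
$R{\left(s \right)} = \frac{s}{5}$
$D{\left(C,U \right)} = - \frac{4}{5} - C - \frac{U}{5}$ ($D{\left(C,U \right)} = \frac{-4 - U}{5} - C = \left(- \frac{4}{5} - \frac{U}{5}\right) - C = - \frac{4}{5} - C - \frac{U}{5}$)
$\left(274 + D{\left(-4,N{\left(-1,6 \right)} \right)}\right)^{2} = \left(274 - - \frac{13}{4}\right)^{2} = \left(274 + \left(- \frac{4}{5} + 4 + \frac{1}{20}\right)\right)^{2} = \left(274 + \frac{13}{4}\right)^{2} = \left(\frac{1109}{4}\right)^{2} = \frac{1229881}{16}$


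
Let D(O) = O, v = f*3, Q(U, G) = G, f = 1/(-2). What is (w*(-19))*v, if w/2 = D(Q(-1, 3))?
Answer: 171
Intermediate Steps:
f = -½ ≈ -0.50000
v = -3/2 (v = -½*3 = -3/2 ≈ -1.5000)
w = 6 (w = 2*3 = 6)
(w*(-19))*v = (6*(-19))*(-3/2) = -114*(-3/2) = 171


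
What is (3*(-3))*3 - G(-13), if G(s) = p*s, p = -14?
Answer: -209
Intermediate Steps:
G(s) = -14*s
(3*(-3))*3 - G(-13) = (3*(-3))*3 - (-14)*(-13) = -9*3 - 1*182 = -27 - 182 = -209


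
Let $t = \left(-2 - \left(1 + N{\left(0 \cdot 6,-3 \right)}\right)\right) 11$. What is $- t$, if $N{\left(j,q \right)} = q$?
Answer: $0$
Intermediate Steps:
$t = 0$ ($t = \left(-2 - -2\right) 11 = \left(-2 + \left(-1 + 3\right)\right) 11 = \left(-2 + 2\right) 11 = 0 \cdot 11 = 0$)
$- t = \left(-1\right) 0 = 0$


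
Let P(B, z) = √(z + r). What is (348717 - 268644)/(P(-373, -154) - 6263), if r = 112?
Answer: -501497199/39225211 - 80073*I*√42/39225211 ≈ -12.785 - 0.01323*I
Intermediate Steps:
P(B, z) = √(112 + z) (P(B, z) = √(z + 112) = √(112 + z))
(348717 - 268644)/(P(-373, -154) - 6263) = (348717 - 268644)/(√(112 - 154) - 6263) = 80073/(√(-42) - 6263) = 80073/(I*√42 - 6263) = 80073/(-6263 + I*√42)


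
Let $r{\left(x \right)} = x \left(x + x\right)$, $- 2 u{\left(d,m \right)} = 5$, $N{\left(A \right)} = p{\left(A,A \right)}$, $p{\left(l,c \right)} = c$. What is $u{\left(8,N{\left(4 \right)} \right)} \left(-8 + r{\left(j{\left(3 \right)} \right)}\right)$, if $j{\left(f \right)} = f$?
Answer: $-25$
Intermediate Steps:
$N{\left(A \right)} = A$
$u{\left(d,m \right)} = - \frac{5}{2}$ ($u{\left(d,m \right)} = \left(- \frac{1}{2}\right) 5 = - \frac{5}{2}$)
$r{\left(x \right)} = 2 x^{2}$ ($r{\left(x \right)} = x 2 x = 2 x^{2}$)
$u{\left(8,N{\left(4 \right)} \right)} \left(-8 + r{\left(j{\left(3 \right)} \right)}\right) = - \frac{5 \left(-8 + 2 \cdot 3^{2}\right)}{2} = - \frac{5 \left(-8 + 2 \cdot 9\right)}{2} = - \frac{5 \left(-8 + 18\right)}{2} = \left(- \frac{5}{2}\right) 10 = -25$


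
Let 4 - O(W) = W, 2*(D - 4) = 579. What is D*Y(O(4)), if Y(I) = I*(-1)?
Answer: 0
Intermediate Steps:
D = 587/2 (D = 4 + (1/2)*579 = 4 + 579/2 = 587/2 ≈ 293.50)
O(W) = 4 - W
Y(I) = -I
D*Y(O(4)) = 587*(-(4 - 1*4))/2 = 587*(-(4 - 4))/2 = 587*(-1*0)/2 = (587/2)*0 = 0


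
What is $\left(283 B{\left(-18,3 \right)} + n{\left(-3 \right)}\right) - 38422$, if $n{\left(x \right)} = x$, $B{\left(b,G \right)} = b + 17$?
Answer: $-38708$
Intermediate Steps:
$B{\left(b,G \right)} = 17 + b$
$\left(283 B{\left(-18,3 \right)} + n{\left(-3 \right)}\right) - 38422 = \left(283 \left(17 - 18\right) - 3\right) - 38422 = \left(283 \left(-1\right) - 3\right) - 38422 = \left(-283 - 3\right) - 38422 = -286 - 38422 = -38708$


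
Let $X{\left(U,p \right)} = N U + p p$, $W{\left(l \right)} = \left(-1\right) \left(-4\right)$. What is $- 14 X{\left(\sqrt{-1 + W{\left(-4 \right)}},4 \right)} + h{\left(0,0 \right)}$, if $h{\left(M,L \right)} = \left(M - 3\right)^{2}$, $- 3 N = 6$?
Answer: $-215 + 28 \sqrt{3} \approx -166.5$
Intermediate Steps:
$N = -2$ ($N = \left(- \frac{1}{3}\right) 6 = -2$)
$W{\left(l \right)} = 4$
$X{\left(U,p \right)} = p^{2} - 2 U$ ($X{\left(U,p \right)} = - 2 U + p p = - 2 U + p^{2} = p^{2} - 2 U$)
$h{\left(M,L \right)} = \left(-3 + M\right)^{2}$
$- 14 X{\left(\sqrt{-1 + W{\left(-4 \right)}},4 \right)} + h{\left(0,0 \right)} = - 14 \left(4^{2} - 2 \sqrt{-1 + 4}\right) + \left(-3 + 0\right)^{2} = - 14 \left(16 - 2 \sqrt{3}\right) + \left(-3\right)^{2} = \left(-224 + 28 \sqrt{3}\right) + 9 = -215 + 28 \sqrt{3}$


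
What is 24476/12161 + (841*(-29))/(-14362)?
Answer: 648118941/174656282 ≈ 3.7108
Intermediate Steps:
24476/12161 + (841*(-29))/(-14362) = 24476*(1/12161) - 24389*(-1/14362) = 24476/12161 + 24389/14362 = 648118941/174656282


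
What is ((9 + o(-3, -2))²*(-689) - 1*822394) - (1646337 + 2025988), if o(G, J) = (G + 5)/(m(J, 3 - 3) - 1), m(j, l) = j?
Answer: -40883096/9 ≈ -4.5426e+6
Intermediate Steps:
o(G, J) = (5 + G)/(-1 + J) (o(G, J) = (G + 5)/(J - 1) = (5 + G)/(-1 + J))
((9 + o(-3, -2))²*(-689) - 1*822394) - (1646337 + 2025988) = ((9 + (5 - 3)/(-1 - 2))²*(-689) - 1*822394) - (1646337 + 2025988) = ((9 + 2/(-3))²*(-689) - 822394) - 1*3672325 = ((9 - ⅓*2)²*(-689) - 822394) - 3672325 = ((9 - ⅔)²*(-689) - 822394) - 3672325 = ((25/3)²*(-689) - 822394) - 3672325 = ((625/9)*(-689) - 822394) - 3672325 = (-430625/9 - 822394) - 3672325 = -7832171/9 - 3672325 = -40883096/9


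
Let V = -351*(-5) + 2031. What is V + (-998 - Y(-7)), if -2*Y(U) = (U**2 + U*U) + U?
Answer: 5667/2 ≈ 2833.5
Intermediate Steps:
Y(U) = -U**2 - U/2 (Y(U) = -((U**2 + U*U) + U)/2 = -((U**2 + U**2) + U)/2 = -(2*U**2 + U)/2 = -(U + 2*U**2)/2 = -U**2 - U/2)
V = 3786 (V = 1755 + 2031 = 3786)
V + (-998 - Y(-7)) = 3786 + (-998 - (-1)*(-7)*(1/2 - 7)) = 3786 + (-998 - (-1)*(-7)*(-13)/2) = 3786 + (-998 - 1*(-91/2)) = 3786 + (-998 + 91/2) = 3786 - 1905/2 = 5667/2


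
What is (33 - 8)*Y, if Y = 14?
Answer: 350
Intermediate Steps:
(33 - 8)*Y = (33 - 8)*14 = 25*14 = 350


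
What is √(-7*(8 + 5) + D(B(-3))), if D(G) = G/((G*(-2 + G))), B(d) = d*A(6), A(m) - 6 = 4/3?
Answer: I*√13110/12 ≈ 9.5416*I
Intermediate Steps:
A(m) = 22/3 (A(m) = 6 + 4/3 = 22/3)
B(d) = 22*d/3 (B(d) = d*(22/3) = 22*d/3)
D(G) = 1/(-2 + G) (D(G) = G*(1/(G*(-2 + G))) = 1/(-2 + G))
√(-7*(8 + 5) + D(B(-3))) = √(-7*(8 + 5) + 1/(-2 + (22/3)*(-3))) = √(-7*13 + 1/(-2 - 22)) = √(-91 + 1/(-24)) = √(-91 - 1/24) = √(-2185/24) = I*√13110/12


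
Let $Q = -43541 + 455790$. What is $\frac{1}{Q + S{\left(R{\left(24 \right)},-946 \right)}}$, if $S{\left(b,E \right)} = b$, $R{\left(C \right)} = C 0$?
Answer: $\frac{1}{412249} \approx 2.4257 \cdot 10^{-6}$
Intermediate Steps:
$R{\left(C \right)} = 0$
$Q = 412249$
$\frac{1}{Q + S{\left(R{\left(24 \right)},-946 \right)}} = \frac{1}{412249 + 0} = \frac{1}{412249}$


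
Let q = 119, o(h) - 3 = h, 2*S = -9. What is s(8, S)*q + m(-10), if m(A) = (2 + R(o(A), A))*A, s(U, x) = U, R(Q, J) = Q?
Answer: 1002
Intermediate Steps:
S = -9/2 (S = (1/2)*(-9) = -9/2 ≈ -4.5000)
o(h) = 3 + h
m(A) = A*(5 + A) (m(A) = (2 + (3 + A))*A = (5 + A)*A = A*(5 + A))
s(8, S)*q + m(-10) = 8*119 - 10*(5 - 10) = 952 - 10*(-5) = 952 + 50 = 1002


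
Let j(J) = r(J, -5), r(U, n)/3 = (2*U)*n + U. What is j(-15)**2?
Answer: 164025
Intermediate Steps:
r(U, n) = 3*U + 6*U*n (r(U, n) = 3*((2*U)*n + U) = 3*(2*U*n + U) = 3*(U + 2*U*n) = 3*U + 6*U*n)
j(J) = -27*J (j(J) = 3*J*(1 + 2*(-5)) = 3*J*(1 - 10) = 3*J*(-9) = -27*J)
j(-15)**2 = (-27*(-15))**2 = 405**2 = 164025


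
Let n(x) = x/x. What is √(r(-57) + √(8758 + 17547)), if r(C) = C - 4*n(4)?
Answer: √(-61 + √26305) ≈ 10.059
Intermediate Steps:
n(x) = 1
r(C) = -4 + C (r(C) = C - 4*1 = C - 4 = -4 + C)
√(r(-57) + √(8758 + 17547)) = √((-4 - 57) + √(8758 + 17547)) = √(-61 + √26305)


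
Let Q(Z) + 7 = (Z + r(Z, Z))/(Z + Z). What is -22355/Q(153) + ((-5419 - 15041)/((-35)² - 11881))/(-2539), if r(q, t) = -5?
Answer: 7711549949195/2247868104 ≈ 3430.6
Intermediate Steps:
Q(Z) = -7 + (-5 + Z)/(2*Z) (Q(Z) = -7 + (Z - 5)/(Z + Z) = -7 + (-5 + Z)/((2*Z)) = -7 + (-5 + Z)*(1/(2*Z)) = -7 + (-5 + Z)/(2*Z))
-22355/Q(153) + ((-5419 - 15041)/((-35)² - 11881))/(-2539) = -22355*306/(-5 - 13*153) + ((-5419 - 15041)/((-35)² - 11881))/(-2539) = -22355*306/(-5 - 1989) - 20460/(1225 - 11881)*(-1/2539) = -22355/((½)*(1/153)*(-1994)) - 20460/(-10656)*(-1/2539) = -22355/(-997/153) - 20460*(-1/10656)*(-1/2539) = -22355*(-153/997) + (1705/888)*(-1/2539) = 3420315/997 - 1705/2254632 = 7711549949195/2247868104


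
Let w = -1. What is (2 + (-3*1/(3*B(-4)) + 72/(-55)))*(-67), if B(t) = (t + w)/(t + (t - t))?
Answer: 402/55 ≈ 7.3091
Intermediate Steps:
B(t) = (-1 + t)/t (B(t) = (t - 1)/(t + (t - t)) = (-1 + t)/(t + 0) = (-1 + t)/t)
(2 + (-3*1/(3*B(-4)) + 72/(-55)))*(-67) = (2 + (-3*(-4/(3*(-1 - 4))) + 72/(-55)))*(-67) = (2 + (-3/(-¼*(-5)*3) + 72*(-1/55)))*(-67) = (2 + (-3/((5/4)*3) - 72/55))*(-67) = (2 + (-3/15/4 - 72/55))*(-67) = (2 + (-3*4/15 - 72/55))*(-67) = (2 + (-⅘ - 72/55))*(-67) = (2 - 116/55)*(-67) = -6/55*(-67) = 402/55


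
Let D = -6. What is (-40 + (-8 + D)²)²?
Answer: 24336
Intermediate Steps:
(-40 + (-8 + D)²)² = (-40 + (-8 - 6)²)² = (-40 + (-14)²)² = (-40 + 196)² = 156² = 24336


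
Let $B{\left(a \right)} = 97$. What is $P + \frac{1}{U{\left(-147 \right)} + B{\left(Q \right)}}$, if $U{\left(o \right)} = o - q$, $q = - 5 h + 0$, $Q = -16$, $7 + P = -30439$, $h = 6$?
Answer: $- \frac{608921}{20} \approx -30446.0$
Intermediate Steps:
$P = -30446$ ($P = -7 - 30439 = -30446$)
$q = -30$ ($q = \left(-5\right) 6 + 0 = -30 + 0 = -30$)
$U{\left(o \right)} = 30 + o$ ($U{\left(o \right)} = o - -30 = o + 30 = 30 + o$)
$P + \frac{1}{U{\left(-147 \right)} + B{\left(Q \right)}} = -30446 + \frac{1}{\left(30 - 147\right) + 97} = -30446 + \frac{1}{-117 + 97} = -30446 + \frac{1}{-20} = -30446 - \frac{1}{20} = - \frac{608921}{20}$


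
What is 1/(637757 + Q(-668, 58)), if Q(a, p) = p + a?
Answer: 1/637147 ≈ 1.5695e-6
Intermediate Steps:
Q(a, p) = a + p
1/(637757 + Q(-668, 58)) = 1/(637757 + (-668 + 58)) = 1/(637757 - 610) = 1/637147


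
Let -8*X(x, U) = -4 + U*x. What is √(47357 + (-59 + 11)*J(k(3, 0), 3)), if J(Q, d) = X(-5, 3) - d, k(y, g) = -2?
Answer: √47387 ≈ 217.69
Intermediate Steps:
X(x, U) = ½ - U*x/8 (X(x, U) = -(-4 + U*x)/8 = ½ - U*x/8)
J(Q, d) = 19/8 - d (J(Q, d) = (½ - ⅛*3*(-5)) - d = (½ + 15/8) - d = 19/8 - d)
√(47357 + (-59 + 11)*J(k(3, 0), 3)) = √(47357 + (-59 + 11)*(19/8 - 1*3)) = √(47357 - 48*(19/8 - 3)) = √(47357 - 48*(-5/8)) = √(47357 + 30) = √47387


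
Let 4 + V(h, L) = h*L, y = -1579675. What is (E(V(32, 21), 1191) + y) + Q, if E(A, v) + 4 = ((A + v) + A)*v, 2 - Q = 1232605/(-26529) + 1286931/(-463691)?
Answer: 17591159374436774/12301258539 ≈ 1.4300e+6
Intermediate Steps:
Q = 630291354632/12301258539 (Q = 2 - (1232605/(-26529) + 1286931/(-463691)) = 2 - (1232605*(-1/26529) + 1286931*(-1/463691)) = 2 - (-1232605/26529 - 1286931/463691) = 2 - 1*(-605688837554/12301258539) = 2 + 605688837554/12301258539 = 630291354632/12301258539 ≈ 51.238)
V(h, L) = -4 + L*h (V(h, L) = -4 + h*L = -4 + L*h)
E(A, v) = -4 + v*(v + 2*A) (E(A, v) = -4 + ((A + v) + A)*v = -4 + (v + 2*A)*v = -4 + v*(v + 2*A))
(E(V(32, 21), 1191) + y) + Q = ((-4 + 1191**2 + 2*(-4 + 21*32)*1191) - 1579675) + 630291354632/12301258539 = ((-4 + 1418481 + 2*(-4 + 672)*1191) - 1579675) + 630291354632/12301258539 = ((-4 + 1418481 + 2*668*1191) - 1579675) + 630291354632/12301258539 = ((-4 + 1418481 + 1591176) - 1579675) + 630291354632/12301258539 = (3009653 - 1579675) + 630291354632/12301258539 = 1429978 + 630291354632/12301258539 = 17591159374436774/12301258539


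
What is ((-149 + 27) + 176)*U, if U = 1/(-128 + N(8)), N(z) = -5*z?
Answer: -9/28 ≈ -0.32143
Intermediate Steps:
U = -1/168 (U = 1/(-128 - 5*8) = 1/(-128 - 40) = 1/(-168) = -1/168 ≈ -0.0059524)
((-149 + 27) + 176)*U = ((-149 + 27) + 176)*(-1/168) = (-122 + 176)*(-1/168) = 54*(-1/168) = -9/28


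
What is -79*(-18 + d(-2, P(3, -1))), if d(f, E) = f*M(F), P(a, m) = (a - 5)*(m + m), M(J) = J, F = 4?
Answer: 2054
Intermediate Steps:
P(a, m) = 2*m*(-5 + a) (P(a, m) = (-5 + a)*(2*m) = 2*m*(-5 + a))
d(f, E) = 4*f (d(f, E) = f*4 = 4*f)
-79*(-18 + d(-2, P(3, -1))) = -79*(-18 + 4*(-2)) = -79*(-18 - 8) = -79*(-26) = 2054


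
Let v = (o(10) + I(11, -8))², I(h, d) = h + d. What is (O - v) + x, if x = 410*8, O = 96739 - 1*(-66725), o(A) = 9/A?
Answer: 16672879/100 ≈ 1.6673e+5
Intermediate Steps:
I(h, d) = d + h
O = 163464 (O = 96739 + 66725 = 163464)
x = 3280
v = 1521/100 (v = (9/10 + (-8 + 11))² = (9*(⅒) + 3)² = (9/10 + 3)² = (39/10)² = 1521/100 ≈ 15.210)
(O - v) + x = (163464 - 1*1521/100) + 3280 = (163464 - 1521/100) + 3280 = 16344879/100 + 3280 = 16672879/100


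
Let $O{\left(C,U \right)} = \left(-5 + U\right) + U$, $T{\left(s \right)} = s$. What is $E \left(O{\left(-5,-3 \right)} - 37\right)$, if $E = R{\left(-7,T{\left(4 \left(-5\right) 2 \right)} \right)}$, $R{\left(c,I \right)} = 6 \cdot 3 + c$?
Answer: $-528$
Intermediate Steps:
$R{\left(c,I \right)} = 18 + c$
$E = 11$ ($E = 18 - 7 = 11$)
$O{\left(C,U \right)} = -5 + 2 U$
$E \left(O{\left(-5,-3 \right)} - 37\right) = 11 \left(\left(-5 + 2 \left(-3\right)\right) - 37\right) = 11 \left(\left(-5 - 6\right) - 37\right) = 11 \left(-11 - 37\right) = 11 \left(-48\right) = -528$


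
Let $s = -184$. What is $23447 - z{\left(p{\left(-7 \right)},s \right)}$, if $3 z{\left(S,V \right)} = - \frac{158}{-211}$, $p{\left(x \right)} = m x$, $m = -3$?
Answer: $\frac{14841793}{633} \approx 23447.0$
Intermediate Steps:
$p{\left(x \right)} = - 3 x$
$z{\left(S,V \right)} = \frac{158}{633}$ ($z{\left(S,V \right)} = \frac{\left(-158\right) \frac{1}{-211}}{3} = \frac{\left(-158\right) \left(- \frac{1}{211}\right)}{3} = \frac{1}{3} \cdot \frac{158}{211} = \frac{158}{633}$)
$23447 - z{\left(p{\left(-7 \right)},s \right)} = 23447 - \frac{158}{633} = \frac{14841793}{633}$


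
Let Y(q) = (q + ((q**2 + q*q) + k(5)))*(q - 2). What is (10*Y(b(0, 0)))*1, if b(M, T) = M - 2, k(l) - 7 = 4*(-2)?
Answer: -200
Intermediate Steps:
k(l) = -1 (k(l) = 7 + 4*(-2) = 7 - 8 = -1)
b(M, T) = -2 + M
Y(q) = (-2 + q)*(-1 + q + 2*q**2) (Y(q) = (q + ((q**2 + q*q) - 1))*(q - 2) = (q + ((q**2 + q**2) - 1))*(-2 + q) = (q + (2*q**2 - 1))*(-2 + q) = (q + (-1 + 2*q**2))*(-2 + q) = (-1 + q + 2*q**2)*(-2 + q) = (-2 + q)*(-1 + q + 2*q**2))
(10*Y(b(0, 0)))*1 = (10*(2 - 3*(-2 + 0) - 3*(-2 + 0)**2 + 2*(-2 + 0)**3))*1 = (10*(2 - 3*(-2) - 3*(-2)**2 + 2*(-2)**3))*1 = (10*(2 + 6 - 3*4 + 2*(-8)))*1 = (10*(2 + 6 - 12 - 16))*1 = (10*(-20))*1 = -200*1 = -200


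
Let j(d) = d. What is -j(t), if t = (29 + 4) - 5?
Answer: -28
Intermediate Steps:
t = 28 (t = 33 - 5 = 28)
-j(t) = -1*28 = -28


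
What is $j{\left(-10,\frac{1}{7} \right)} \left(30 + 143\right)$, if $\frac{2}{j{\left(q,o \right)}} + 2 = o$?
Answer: $- \frac{2422}{13} \approx -186.31$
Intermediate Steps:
$j{\left(q,o \right)} = \frac{2}{-2 + o}$
$j{\left(-10,\frac{1}{7} \right)} \left(30 + 143\right) = \frac{2}{-2 + \frac{1}{7}} \left(30 + 143\right) = \frac{2}{-2 + \frac{1}{7}} \cdot 173 = \frac{2}{- \frac{13}{7}} \cdot 173 = 2 \left(- \frac{7}{13}\right) 173 = \left(- \frac{14}{13}\right) 173 = - \frac{2422}{13}$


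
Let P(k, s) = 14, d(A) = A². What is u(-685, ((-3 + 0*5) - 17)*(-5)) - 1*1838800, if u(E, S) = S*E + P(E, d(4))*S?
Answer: -1905900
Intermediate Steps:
u(E, S) = 14*S + E*S (u(E, S) = S*E + 14*S = E*S + 14*S = 14*S + E*S)
u(-685, ((-3 + 0*5) - 17)*(-5)) - 1*1838800 = (((-3 + 0*5) - 17)*(-5))*(14 - 685) - 1*1838800 = (((-3 + 0) - 17)*(-5))*(-671) - 1838800 = ((-3 - 17)*(-5))*(-671) - 1838800 = -20*(-5)*(-671) - 1838800 = 100*(-671) - 1838800 = -67100 - 1838800 = -1905900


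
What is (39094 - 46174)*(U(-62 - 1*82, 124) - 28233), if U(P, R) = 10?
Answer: 199818840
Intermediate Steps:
(39094 - 46174)*(U(-62 - 1*82, 124) - 28233) = (39094 - 46174)*(10 - 28233) = -7080*(-28223) = 199818840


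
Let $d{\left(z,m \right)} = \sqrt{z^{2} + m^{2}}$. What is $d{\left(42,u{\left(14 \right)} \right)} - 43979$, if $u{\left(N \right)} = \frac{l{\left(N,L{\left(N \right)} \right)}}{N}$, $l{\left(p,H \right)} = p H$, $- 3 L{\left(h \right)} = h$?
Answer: $-43979 + \frac{14 \sqrt{82}}{3} \approx -43937.0$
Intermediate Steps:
$L{\left(h \right)} = - \frac{h}{3}$
$l{\left(p,H \right)} = H p$
$u{\left(N \right)} = - \frac{N}{3}$ ($u{\left(N \right)} = \frac{- \frac{N}{3} N}{N} = \frac{\left(- \frac{1}{3}\right) N^{2}}{N} = - \frac{N}{3}$)
$d{\left(z,m \right)} = \sqrt{m^{2} + z^{2}}$
$d{\left(42,u{\left(14 \right)} \right)} - 43979 = \sqrt{\left(\left(- \frac{1}{3}\right) 14\right)^{2} + 42^{2}} - 43979 = \sqrt{\left(- \frac{14}{3}\right)^{2} + 1764} - 43979 = \sqrt{\frac{196}{9} + 1764} - 43979 = \sqrt{\frac{16072}{9}} - 43979 = \frac{14 \sqrt{82}}{3} - 43979 = -43979 + \frac{14 \sqrt{82}}{3}$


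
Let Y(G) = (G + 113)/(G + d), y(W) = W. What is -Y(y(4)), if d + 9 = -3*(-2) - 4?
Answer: 39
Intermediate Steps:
d = -7 (d = -9 + (-3*(-2) - 4) = -9 + (6 - 4) = -9 + 2 = -7)
Y(G) = (113 + G)/(-7 + G) (Y(G) = (G + 113)/(G - 7) = (113 + G)/(-7 + G))
-Y(y(4)) = -(113 + 4)/(-7 + 4) = -117/(-3) = -(-1)*117/3 = -1*(-39) = 39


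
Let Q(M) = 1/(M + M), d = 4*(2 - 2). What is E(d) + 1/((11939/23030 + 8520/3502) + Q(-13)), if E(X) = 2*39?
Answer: 59815353533/763503046 ≈ 78.343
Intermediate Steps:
d = 0 (d = 4*0 = 0)
Q(M) = 1/(2*M)
E(X) = 78
E(d) + 1/((11939/23030 + 8520/3502) + Q(-13)) = 78 + 1/((11939/23030 + 8520/3502) + (½)/(-13)) = 78 + 1/((11939*(1/23030) + 8520*(1/3502)) + (½)*(-1/13)) = 78 + 1/((11939/23030 + 4260/1751) - 1/26) = 78 + 1/(119012989/40325530 - 1/26) = 78 + 1/(763503046/262115945) = 78 + 262115945/763503046 = 59815353533/763503046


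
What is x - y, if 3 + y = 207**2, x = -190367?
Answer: -233213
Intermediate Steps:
y = 42846 (y = -3 + 207**2 = -3 + 42849 = 42846)
x - y = -190367 - 1*42846 = -190367 - 42846 = -233213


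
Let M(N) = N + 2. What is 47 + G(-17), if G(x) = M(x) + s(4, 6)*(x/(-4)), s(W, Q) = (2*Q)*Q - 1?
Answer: 1335/4 ≈ 333.75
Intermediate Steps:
s(W, Q) = -1 + 2*Q² (s(W, Q) = 2*Q² - 1 = -1 + 2*Q²)
M(N) = 2 + N
G(x) = 2 - 67*x/4 (G(x) = (2 + x) + (-1 + 2*6²)*(x/(-4)) = (2 + x) + (-1 + 2*36)*(x*(-¼)) = (2 + x) + (-1 + 72)*(-x/4) = (2 + x) + 71*(-x/4) = (2 + x) - 71*x/4 = 2 - 67*x/4)
47 + G(-17) = 47 + (2 - 67/4*(-17)) = 47 + (2 + 1139/4) = 47 + 1147/4 = 1335/4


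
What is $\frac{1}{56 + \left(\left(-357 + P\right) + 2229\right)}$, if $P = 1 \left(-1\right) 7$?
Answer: $\frac{1}{1921} \approx 0.00052056$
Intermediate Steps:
$P = -7$ ($P = \left(-1\right) 7 = -7$)
$\frac{1}{56 + \left(\left(-357 + P\right) + 2229\right)} = \frac{1}{56 + \left(\left(-357 - 7\right) + 2229\right)} = \frac{1}{56 + \left(-364 + 2229\right)} = \frac{1}{56 + 1865} = \frac{1}{1921}$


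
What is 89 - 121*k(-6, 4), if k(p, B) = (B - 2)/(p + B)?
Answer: 210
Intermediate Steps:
k(p, B) = (-2 + B)/(B + p)
89 - 121*k(-6, 4) = 89 - 121*(-2 + 4)/(4 - 6) = 89 - 121*2/(-2) = 89 - (-121)*2/2 = 89 - 121*(-1) = 89 + 121 = 210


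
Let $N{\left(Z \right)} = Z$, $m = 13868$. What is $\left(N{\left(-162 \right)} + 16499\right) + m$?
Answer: $30205$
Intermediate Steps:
$\left(N{\left(-162 \right)} + 16499\right) + m = \left(-162 + 16499\right) + 13868 = 16337 + 13868 = 30205$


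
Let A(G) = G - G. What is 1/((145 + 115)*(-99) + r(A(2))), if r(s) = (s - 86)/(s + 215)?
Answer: -5/128702 ≈ -3.8849e-5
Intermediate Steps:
A(G) = 0
r(s) = (-86 + s)/(215 + s)
1/((145 + 115)*(-99) + r(A(2))) = 1/((145 + 115)*(-99) + (-86 + 0)/(215 + 0)) = 1/(260*(-99) - 86/215) = 1/(-25740 + (1/215)*(-86)) = 1/(-25740 - ⅖) = 1/(-128702/5) = -5/128702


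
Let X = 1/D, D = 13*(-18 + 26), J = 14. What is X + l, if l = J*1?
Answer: 1457/104 ≈ 14.010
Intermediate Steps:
l = 14 (l = 14*1 = 14)
D = 104 (D = 13*8 = 104)
X = 1/104 ≈ 0.0096154
X + l = 1/104 + 14 = 1457/104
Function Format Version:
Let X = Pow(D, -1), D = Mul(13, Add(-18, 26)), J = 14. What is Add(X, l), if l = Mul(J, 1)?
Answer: Rational(1457, 104) ≈ 14.010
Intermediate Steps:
l = 14 (l = Mul(14, 1) = 14)
D = 104 (D = Mul(13, 8) = 104)
X = Rational(1, 104) (X = Pow(104, -1) = Rational(1, 104) ≈ 0.0096154)
Add(X, l) = Add(Rational(1, 104), 14) = Rational(1457, 104)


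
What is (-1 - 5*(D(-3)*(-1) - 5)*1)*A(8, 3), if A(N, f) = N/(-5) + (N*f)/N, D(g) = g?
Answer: 63/5 ≈ 12.600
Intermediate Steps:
A(N, f) = f - N/5 (A(N, f) = N*(-⅕) + f = -N/5 + f = f - N/5)
(-1 - 5*(D(-3)*(-1) - 5)*1)*A(8, 3) = (-1 - 5*(-3*(-1) - 5)*1)*(3 - ⅕*8) = (-1 - 5*(3 - 5)*1)*(3 - 8/5) = (-1 - 5*(-2)*1)*(7/5) = (-1 + 10*1)*(7/5) = (-1 + 10)*(7/5) = 9*(7/5) = 63/5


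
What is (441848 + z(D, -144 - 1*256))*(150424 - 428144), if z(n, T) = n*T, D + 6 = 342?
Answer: -85384458560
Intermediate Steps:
D = 336 (D = -6 + 342 = 336)
z(n, T) = T*n
(441848 + z(D, -144 - 1*256))*(150424 - 428144) = (441848 + (-144 - 1*256)*336)*(150424 - 428144) = (441848 + (-144 - 256)*336)*(-277720) = (441848 - 400*336)*(-277720) = (441848 - 134400)*(-277720) = 307448*(-277720) = -85384458560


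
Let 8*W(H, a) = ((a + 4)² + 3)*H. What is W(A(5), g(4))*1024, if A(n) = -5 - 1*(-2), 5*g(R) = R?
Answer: -249984/25 ≈ -9999.4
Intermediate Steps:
g(R) = R/5
A(n) = -3 (A(n) = -5 + 2 = -3)
W(H, a) = H*(3 + (4 + a)²)/8 (W(H, a) = (((a + 4)² + 3)*H)/8 = (((4 + a)² + 3)*H)/8 = ((3 + (4 + a)²)*H)/8 = (H*(3 + (4 + a)²))/8 = H*(3 + (4 + a)²)/8)
W(A(5), g(4))*1024 = ((⅛)*(-3)*(3 + (4 + (⅕)*4)²))*1024 = ((⅛)*(-3)*(3 + (4 + ⅘)²))*1024 = ((⅛)*(-3)*(3 + (24/5)²))*1024 = ((⅛)*(-3)*(3 + 576/25))*1024 = ((⅛)*(-3)*(651/25))*1024 = -1953/200*1024 = -249984/25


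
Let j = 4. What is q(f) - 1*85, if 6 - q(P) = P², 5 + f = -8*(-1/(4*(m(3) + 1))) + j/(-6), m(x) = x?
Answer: -3805/36 ≈ -105.69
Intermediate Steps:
f = -31/6 (f = -5 + (-8*(-1/(4*(3 + 1))) + 4/(-6)) = -5 + (-8/(4*(-4)) + 4*(-⅙)) = -5 + (-8/(-16) - ⅔) = -5 + (-8*(-1/16) - ⅔) = -5 + (½ - ⅔) = -5 - ⅙ = -31/6 ≈ -5.1667)
q(P) = 6 - P²
q(f) - 1*85 = (6 - (-31/6)²) - 1*85 = (6 - 1*961/36) - 85 = (6 - 961/36) - 85 = -745/36 - 85 = -3805/36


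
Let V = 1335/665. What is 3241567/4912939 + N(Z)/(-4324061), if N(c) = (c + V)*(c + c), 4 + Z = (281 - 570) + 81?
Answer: 1806047035304727/2825431774062107 ≈ 0.63921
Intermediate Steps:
V = 267/133 (V = 1335*(1/665) = 267/133 ≈ 2.0075)
Z = -212 (Z = -4 + ((281 - 570) + 81) = -4 + (-289 + 81) = -4 - 208 = -212)
N(c) = 2*c*(267/133 + c) (N(c) = (c + 267/133)*(c + c) = (267/133 + c)*(2*c) = 2*c*(267/133 + c))
3241567/4912939 + N(Z)/(-4324061) = 3241567/4912939 + ((2/133)*(-212)*(267 + 133*(-212)))/(-4324061) = 3241567*(1/4912939) + ((2/133)*(-212)*(267 - 28196))*(-1/4324061) = 3241567/4912939 + ((2/133)*(-212)*(-27929))*(-1/4324061) = 3241567/4912939 + (11841896/133)*(-1/4324061) = 3241567/4912939 - 11841896/575100113 = 1806047035304727/2825431774062107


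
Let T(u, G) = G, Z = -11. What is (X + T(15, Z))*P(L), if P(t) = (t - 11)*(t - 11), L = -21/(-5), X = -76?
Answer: -100572/25 ≈ -4022.9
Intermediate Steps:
L = 21/5 (L = -21*(-1/5) = 21/5 ≈ 4.2000)
P(t) = (-11 + t)**2 (P(t) = (-11 + t)*(-11 + t) = (-11 + t)**2)
(X + T(15, Z))*P(L) = (-76 - 11)*(-11 + 21/5)**2 = -87*(-34/5)**2 = -87*1156/25 = -100572/25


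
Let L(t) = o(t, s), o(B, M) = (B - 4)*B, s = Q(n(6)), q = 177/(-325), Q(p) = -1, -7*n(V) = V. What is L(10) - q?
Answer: 19677/325 ≈ 60.545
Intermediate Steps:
n(V) = -V/7
q = -177/325 (q = 177*(-1/325) = -177/325 ≈ -0.54462)
s = -1
o(B, M) = B*(-4 + B) (o(B, M) = (-4 + B)*B = B*(-4 + B))
L(t) = t*(-4 + t)
L(10) - q = 10*(-4 + 10) - 1*(-177/325) = 10*6 + 177/325 = 60 + 177/325 = 19677/325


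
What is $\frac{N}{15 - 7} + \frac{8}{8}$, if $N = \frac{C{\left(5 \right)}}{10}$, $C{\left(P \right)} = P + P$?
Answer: $\frac{9}{8} \approx 1.125$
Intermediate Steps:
$C{\left(P \right)} = 2 P$
$N = 1$ ($N = \frac{2 \cdot 5}{10} = 10 \cdot \frac{1}{10} = 1$)
$\frac{N}{15 - 7} + \frac{8}{8} = \frac{1}{15 - 7} \cdot 1 + \frac{8}{8} = \frac{1}{8} \cdot 1 + 8 \cdot \frac{1}{8} = \frac{1}{8} \cdot 1 + 1 = \frac{1}{8} + 1 = \frac{9}{8}$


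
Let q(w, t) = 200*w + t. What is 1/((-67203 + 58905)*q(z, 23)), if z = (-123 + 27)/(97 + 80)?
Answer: 59/41846814 ≈ 1.4099e-6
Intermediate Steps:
z = -32/59 (z = -96/177 = -96*1/177 = -32/59 ≈ -0.54237)
q(w, t) = t + 200*w
1/((-67203 + 58905)*q(z, 23)) = 1/((-67203 + 58905)*(23 + 200*(-32/59))) = 1/((-8298)*(23 - 6400/59)) = -1/(8298*(-5043/59)) = -1/8298*(-59/5043) = 59/41846814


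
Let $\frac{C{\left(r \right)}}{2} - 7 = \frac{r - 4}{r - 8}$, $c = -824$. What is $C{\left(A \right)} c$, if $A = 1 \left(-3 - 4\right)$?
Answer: $- \frac{191168}{15} \approx -12745.0$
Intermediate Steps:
$A = -7$ ($A = 1 \left(-7\right) = -7$)
$C{\left(r \right)} = 14 + \frac{2 \left(-4 + r\right)}{-8 + r}$ ($C{\left(r \right)} = 14 + 2 \frac{r - 4}{r - 8} = 14 + 2 \frac{-4 + r}{-8 + r} = 14 + \frac{2 \left(-4 + r\right)}{-8 + r}$)
$C{\left(A \right)} c = \frac{8 \left(-15 + 2 \left(-7\right)\right)}{-8 - 7} \left(-824\right) = \frac{8 \left(-15 - 14\right)}{-15} \left(-824\right) = 8 \left(- \frac{1}{15}\right) \left(-29\right) \left(-824\right) = \frac{232}{15} \left(-824\right) = - \frac{191168}{15}$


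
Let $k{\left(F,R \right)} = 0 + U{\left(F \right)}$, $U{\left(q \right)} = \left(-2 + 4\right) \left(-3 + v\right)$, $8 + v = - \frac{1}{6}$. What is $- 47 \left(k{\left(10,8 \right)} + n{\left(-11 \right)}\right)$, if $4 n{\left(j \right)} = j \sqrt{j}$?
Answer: $\frac{3149}{3} + \frac{517 i \sqrt{11}}{4} \approx 1049.7 + 428.67 i$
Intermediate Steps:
$v = - \frac{49}{6}$ ($v = -8 - \frac{1}{6} = - \frac{49}{6} \approx -8.1667$)
$U{\left(q \right)} = - \frac{67}{3}$ ($U{\left(q \right)} = \left(-2 + 4\right) \left(-3 - \frac{49}{6}\right) = 2 \left(- \frac{67}{6}\right) = - \frac{67}{3}$)
$k{\left(F,R \right)} = - \frac{67}{3}$ ($k{\left(F,R \right)} = 0 - \frac{67}{3} = - \frac{67}{3}$)
$n{\left(j \right)} = \frac{j^{\frac{3}{2}}}{4}$ ($n{\left(j \right)} = \frac{j \sqrt{j}}{4} = \frac{j^{\frac{3}{2}}}{4}$)
$- 47 \left(k{\left(10,8 \right)} + n{\left(-11 \right)}\right) = - 47 \left(- \frac{67}{3} + \frac{\left(-11\right)^{\frac{3}{2}}}{4}\right) = - 47 \left(- \frac{67}{3} + \frac{\left(-11\right) i \sqrt{11}}{4}\right) = - 47 \left(- \frac{67}{3} - \frac{11 i \sqrt{11}}{4}\right) = \frac{3149}{3} + \frac{517 i \sqrt{11}}{4}$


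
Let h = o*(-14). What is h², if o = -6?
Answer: 7056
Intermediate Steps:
h = 84 (h = -6*(-14) = 84)
h² = 84² = 7056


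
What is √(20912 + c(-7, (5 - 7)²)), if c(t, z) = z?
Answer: 6*√581 ≈ 144.62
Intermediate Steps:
√(20912 + c(-7, (5 - 7)²)) = √(20912 + (5 - 7)²) = √(20912 + (-2)²) = √(20912 + 4) = √20916 = 6*√581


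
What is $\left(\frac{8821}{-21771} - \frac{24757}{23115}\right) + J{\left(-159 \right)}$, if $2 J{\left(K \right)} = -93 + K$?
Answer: $- \frac{21383567284}{167745555} \approx -127.48$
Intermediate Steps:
$J{\left(K \right)} = - \frac{93}{2} + \frac{K}{2}$ ($J{\left(K \right)} = \frac{-93 + K}{2} = - \frac{93}{2} + \frac{K}{2}$)
$\left(\frac{8821}{-21771} - \frac{24757}{23115}\right) + J{\left(-159 \right)} = \left(\frac{8821}{-21771} - \frac{24757}{23115}\right) + \left(- \frac{93}{2} + \frac{1}{2} \left(-159\right)\right) = \left(8821 \left(- \frac{1}{21771}\right) - \frac{24757}{23115}\right) - 126 = \left(- \frac{8821}{21771} - \frac{24757}{23115}\right) - 126 = - \frac{247627354}{167745555} - 126 = - \frac{21383567284}{167745555}$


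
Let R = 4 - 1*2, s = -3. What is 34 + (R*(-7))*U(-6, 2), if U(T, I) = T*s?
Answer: -218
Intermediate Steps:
R = 2 (R = 4 - 2 = 2)
U(T, I) = -3*T (U(T, I) = T*(-3) = -3*T)
34 + (R*(-7))*U(-6, 2) = 34 + (2*(-7))*(-3*(-6)) = 34 - 14*18 = 34 - 252 = -218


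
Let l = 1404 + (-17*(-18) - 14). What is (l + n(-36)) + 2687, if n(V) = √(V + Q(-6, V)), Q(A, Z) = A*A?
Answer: 4383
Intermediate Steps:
Q(A, Z) = A²
n(V) = √(36 + V) (n(V) = √(V + (-6)²) = √(V + 36) = √(36 + V))
l = 1696 (l = 1404 + (306 - 14) = 1404 + 292 = 1696)
(l + n(-36)) + 2687 = (1696 + √(36 - 36)) + 2687 = (1696 + √0) + 2687 = (1696 + 0) + 2687 = 1696 + 2687 = 4383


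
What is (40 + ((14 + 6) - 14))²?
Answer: 2116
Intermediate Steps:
(40 + ((14 + 6) - 14))² = (40 + (20 - 14))² = (40 + 6)² = 46² = 2116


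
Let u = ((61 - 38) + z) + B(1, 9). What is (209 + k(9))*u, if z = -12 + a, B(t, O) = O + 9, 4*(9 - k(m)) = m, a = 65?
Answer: 40561/2 ≈ 20281.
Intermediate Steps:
k(m) = 9 - m/4
B(t, O) = 9 + O
z = 53 (z = -12 + 65 = 53)
u = 94 (u = ((61 - 38) + 53) + (9 + 9) = (23 + 53) + 18 = 76 + 18 = 94)
(209 + k(9))*u = (209 + (9 - ¼*9))*94 = (209 + (9 - 9/4))*94 = (209 + 27/4)*94 = (863/4)*94 = 40561/2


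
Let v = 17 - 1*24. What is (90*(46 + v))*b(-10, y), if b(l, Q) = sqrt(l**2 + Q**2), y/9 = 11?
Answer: 3510*sqrt(9901) ≈ 3.4926e+5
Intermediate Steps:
v = -7 (v = 17 - 24 = -7)
y = 99 (y = 9*11 = 99)
b(l, Q) = sqrt(Q**2 + l**2)
(90*(46 + v))*b(-10, y) = (90*(46 - 7))*sqrt(99**2 + (-10)**2) = (90*39)*sqrt(9801 + 100) = 3510*sqrt(9901)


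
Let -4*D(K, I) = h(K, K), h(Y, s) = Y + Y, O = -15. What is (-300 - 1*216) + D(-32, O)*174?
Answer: 2268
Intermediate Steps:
h(Y, s) = 2*Y
D(K, I) = -K/2
(-300 - 1*216) + D(-32, O)*174 = (-300 - 1*216) - ½*(-32)*174 = (-300 - 216) + 16*174 = -516 + 2784 = 2268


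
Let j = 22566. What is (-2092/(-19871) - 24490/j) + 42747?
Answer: 9583849745912/224204493 ≈ 42746.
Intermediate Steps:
(-2092/(-19871) - 24490/j) + 42747 = (-2092/(-19871) - 24490/22566) + 42747 = (-2092*(-1/19871) - 24490*1/22566) + 42747 = (2092/19871 - 12245/11283) + 42747 = -219716359/224204493 + 42747 = 9583849745912/224204493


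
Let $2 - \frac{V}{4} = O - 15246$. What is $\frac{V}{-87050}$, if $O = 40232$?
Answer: $\frac{49968}{43525} \approx 1.148$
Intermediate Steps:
$V = -99936$ ($V = 8 - 4 \left(40232 - 15246\right) = 8 - 99944 = -99936$)
$\frac{V}{-87050} = - \frac{99936}{-87050} = \left(-99936\right) \left(- \frac{1}{87050}\right) = \frac{49968}{43525}$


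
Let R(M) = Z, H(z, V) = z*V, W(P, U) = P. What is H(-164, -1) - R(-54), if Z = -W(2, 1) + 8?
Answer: 158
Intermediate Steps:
H(z, V) = V*z
Z = 6 (Z = -1*2 + 8 = -2 + 8 = 6)
R(M) = 6
H(-164, -1) - R(-54) = -1*(-164) - 1*6 = 164 - 6 = 158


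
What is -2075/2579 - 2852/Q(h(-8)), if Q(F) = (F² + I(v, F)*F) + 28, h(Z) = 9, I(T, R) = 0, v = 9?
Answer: -7581483/281111 ≈ -26.970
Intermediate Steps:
Q(F) = 28 + F² (Q(F) = (F² + 0*F) + 28 = (F² + 0) + 28 = F² + 28 = 28 + F²)
-2075/2579 - 2852/Q(h(-8)) = -2075/2579 - 2852/(28 + 9²) = -2075*1/2579 - 2852/(28 + 81) = -2075/2579 - 2852/109 = -7581483/281111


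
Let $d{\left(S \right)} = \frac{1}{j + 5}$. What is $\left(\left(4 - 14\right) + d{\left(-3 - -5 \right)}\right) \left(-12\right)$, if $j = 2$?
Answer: $\frac{828}{7} \approx 118.29$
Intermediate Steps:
$d{\left(S \right)} = \frac{1}{7}$ ($d{\left(S \right)} = \frac{1}{2 + 5} = \frac{1}{7}$)
$\left(\left(4 - 14\right) + d{\left(-3 - -5 \right)}\right) \left(-12\right) = \left(\left(4 - 14\right) + \frac{1}{7}\right) \left(-12\right) = \left(-10 + \frac{1}{7}\right) \left(-12\right) = \left(- \frac{69}{7}\right) \left(-12\right) = \frac{828}{7}$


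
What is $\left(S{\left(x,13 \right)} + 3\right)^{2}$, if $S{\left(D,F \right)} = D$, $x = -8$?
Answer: $25$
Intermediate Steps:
$\left(S{\left(x,13 \right)} + 3\right)^{2} = \left(-8 + 3\right)^{2} = \left(-5\right)^{2} = 25$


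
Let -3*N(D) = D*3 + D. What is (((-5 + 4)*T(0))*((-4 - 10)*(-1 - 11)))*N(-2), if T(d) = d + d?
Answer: 0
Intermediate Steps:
T(d) = 2*d
N(D) = -4*D/3 (N(D) = -(D*3 + D)/3 = -(3*D + D)/3 = -4*D/3)
(((-5 + 4)*T(0))*((-4 - 10)*(-1 - 11)))*N(-2) = (((-5 + 4)*(2*0))*((-4 - 10)*(-1 - 11)))*(-4/3*(-2)) = ((-1*0)*(-14*(-12)))*(8/3) = (0*168)*(8/3) = 0*(8/3) = 0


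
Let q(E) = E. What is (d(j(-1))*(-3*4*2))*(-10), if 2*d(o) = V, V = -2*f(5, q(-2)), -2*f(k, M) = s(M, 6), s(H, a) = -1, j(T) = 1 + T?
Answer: -120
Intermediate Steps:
f(k, M) = 1/2 (f(k, M) = -1/2*(-1) = 1/2)
V = -1 (V = -2*1/2 = -1)
d(o) = -1/2 (d(o) = (1/2)*(-1) = -1/2)
(d(j(-1))*(-3*4*2))*(-10) = -(-3*4)*2/2*(-10) = -(-6)*2*(-10) = -1/2*(-24)*(-10) = 12*(-10) = -120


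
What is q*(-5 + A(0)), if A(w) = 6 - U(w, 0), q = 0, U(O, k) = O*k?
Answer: 0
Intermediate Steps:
A(w) = 6 (A(w) = 6 - w*0 = 6 - 1*0 = 6 + 0 = 6)
q*(-5 + A(0)) = 0*(-5 + 6) = 0*1 = 0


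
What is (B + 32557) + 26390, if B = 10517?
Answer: 69464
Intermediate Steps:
(B + 32557) + 26390 = (10517 + 32557) + 26390 = 43074 + 26390 = 69464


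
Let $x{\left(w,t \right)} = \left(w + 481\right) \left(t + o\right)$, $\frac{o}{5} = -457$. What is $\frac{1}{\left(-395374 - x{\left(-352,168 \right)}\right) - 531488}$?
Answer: $- \frac{1}{653769} \approx -1.5296 \cdot 10^{-6}$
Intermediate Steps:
$o = -2285$ ($o = 5 \left(-457\right) = -2285$)
$x{\left(w,t \right)} = \left(-2285 + t\right) \left(481 + w\right)$ ($x{\left(w,t \right)} = \left(w + 481\right) \left(t - 2285\right) = \left(481 + w\right) \left(-2285 + t\right) = \left(-2285 + t\right) \left(481 + w\right)$)
$\frac{1}{\left(-395374 - x{\left(-352,168 \right)}\right) - 531488} = \frac{1}{\left(-395374 - \left(-1099085 - -804320 + 481 \cdot 168 + 168 \left(-352\right)\right)\right) - 531488} = \frac{1}{\left(-395374 - \left(-1099085 + 804320 + 80808 - 59136\right)\right) - 531488} = \frac{1}{\left(-395374 - -273093\right) - 531488} = \frac{1}{\left(-395374 + 273093\right) - 531488} = \frac{1}{-122281 - 531488} = \frac{1}{-653769} = - \frac{1}{653769}$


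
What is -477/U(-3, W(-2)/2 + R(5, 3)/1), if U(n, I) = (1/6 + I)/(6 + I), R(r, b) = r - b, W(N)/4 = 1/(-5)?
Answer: -2052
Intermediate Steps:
W(N) = -⅘ (W(N) = 4/(-5) = 4*(-⅕) = -⅘)
U(n, I) = (⅙ + I)/(6 + I)
-477/U(-3, W(-2)/2 + R(5, 3)/1) = -477*(6 + (-⅘/2 + (5 - 1*3)/1))/(⅙ + (-⅘/2 + (5 - 1*3)/1)) = -477*(6 + (-⅘*½ + (5 - 3)*1))/(⅙ + (-⅘*½ + (5 - 3)*1)) = -477*(6 + (-⅖ + 2*1))/(⅙ + (-⅖ + 2*1)) = -477*(6 + (-⅖ + 2))/(⅙ + (-⅖ + 2)) = -477*(6 + 8/5)/(⅙ + 8/5) = -477/((53/30)/(38/5)) = -477/((5/38)*(53/30)) = -477/53/228 = -477*228/53 = -2052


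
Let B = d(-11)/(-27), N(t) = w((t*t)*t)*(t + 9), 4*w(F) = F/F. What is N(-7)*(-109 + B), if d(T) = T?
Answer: -1466/27 ≈ -54.296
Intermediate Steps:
w(F) = 1/4 (w(F) = (F/F)/4 = (1/4)*1 = 1/4)
N(t) = 9/4 + t/4 (N(t) = (t + 9)/4 = (9 + t)/4 = 9/4 + t/4)
B = 11/27 (B = -11/(-27) = -11*(-1/27) = 11/27 ≈ 0.40741)
N(-7)*(-109 + B) = (9/4 + (1/4)*(-7))*(-109 + 11/27) = (9/4 - 7/4)*(-2932/27) = (1/2)*(-2932/27) = -1466/27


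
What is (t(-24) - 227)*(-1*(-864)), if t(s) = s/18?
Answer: -197280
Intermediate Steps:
t(s) = s/18 (t(s) = s*(1/18) = s/18)
(t(-24) - 227)*(-1*(-864)) = ((1/18)*(-24) - 227)*(-1*(-864)) = (-4/3 - 227)*864 = -685/3*864 = -197280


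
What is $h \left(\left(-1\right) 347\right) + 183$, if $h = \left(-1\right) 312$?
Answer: $108447$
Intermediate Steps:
$h = -312$
$h \left(\left(-1\right) 347\right) + 183 = - 312 \left(\left(-1\right) 347\right) + 183 = \left(-312\right) \left(-347\right) + 183 = 108264 + 183 = 108447$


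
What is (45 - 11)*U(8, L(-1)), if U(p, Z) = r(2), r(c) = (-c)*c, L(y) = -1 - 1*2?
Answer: -136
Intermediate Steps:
L(y) = -3 (L(y) = -1 - 2 = -3)
r(c) = -c²
U(p, Z) = -4 (U(p, Z) = -1*2² = -1*4 = -4)
(45 - 11)*U(8, L(-1)) = (45 - 11)*(-4) = 34*(-4) = -136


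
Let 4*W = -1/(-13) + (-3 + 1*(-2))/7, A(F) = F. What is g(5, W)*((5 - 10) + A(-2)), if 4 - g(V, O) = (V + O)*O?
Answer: -158045/4732 ≈ -33.399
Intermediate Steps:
W = -29/182 (W = (-1/(-13) + (-3 + 1*(-2))/7)/4 = (-1*(-1/13) + (-3 - 2)*(1/7))/4 = (1/13 - 5*1/7)/4 = (1/13 - 5/7)/4 = (1/4)*(-58/91) = -29/182 ≈ -0.15934)
g(V, O) = 4 - O*(O + V) (g(V, O) = 4 - (V + O)*O = 4 - (O + V)*O = 4 - O*(O + V))
g(5, W)*((5 - 10) + A(-2)) = (4 - (-29/182)**2 - 1*(-29/182)*5)*((5 - 10) - 2) = (4 - 1*841/33124 + 145/182)*(-5 - 2) = (4 - 841/33124 + 145/182)*(-7) = (158045/33124)*(-7) = -158045/4732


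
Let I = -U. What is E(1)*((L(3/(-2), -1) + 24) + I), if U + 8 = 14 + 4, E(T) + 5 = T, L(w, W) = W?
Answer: -52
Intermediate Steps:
E(T) = -5 + T
U = 10 (U = -8 + (14 + 4) = -8 + 18 = 10)
I = -10 (I = -1*10 = -10)
E(1)*((L(3/(-2), -1) + 24) + I) = (-5 + 1)*((-1 + 24) - 10) = -4*(23 - 10) = -4*13 = -52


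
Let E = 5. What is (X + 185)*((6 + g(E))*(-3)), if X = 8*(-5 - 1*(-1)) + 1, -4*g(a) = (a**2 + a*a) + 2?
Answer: 3234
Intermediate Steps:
g(a) = -1/2 - a**2/2 (g(a) = -((a**2 + a*a) + 2)/4 = -((a**2 + a**2) + 2)/4 = -(2*a**2 + 2)/4 = -(2 + 2*a**2)/4 = -1/2 - a**2/2)
X = -31 (X = 8*(-5 + 1) + 1 = 8*(-4) + 1 = -32 + 1 = -31)
(X + 185)*((6 + g(E))*(-3)) = (-31 + 185)*((6 + (-1/2 - 1/2*5**2))*(-3)) = 154*((6 + (-1/2 - 1/2*25))*(-3)) = 154*((6 + (-1/2 - 25/2))*(-3)) = 154*((6 - 13)*(-3)) = 154*(-7*(-3)) = 154*21 = 3234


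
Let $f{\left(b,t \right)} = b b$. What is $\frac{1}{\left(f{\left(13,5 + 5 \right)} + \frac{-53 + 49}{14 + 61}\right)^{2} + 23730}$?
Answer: $\frac{5625}{294035491} \approx 1.913 \cdot 10^{-5}$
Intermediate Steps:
$f{\left(b,t \right)} = b^{2}$
$\frac{1}{\left(f{\left(13,5 + 5 \right)} + \frac{-53 + 49}{14 + 61}\right)^{2} + 23730} = \frac{1}{\left(13^{2} + \frac{-53 + 49}{14 + 61}\right)^{2} + 23730} = \frac{1}{\left(169 - \frac{4}{75}\right)^{2} + 23730} = \frac{1}{\left(\frac{12671}{75}\right)^{2} + 23730} = \frac{1}{\frac{160554241}{5625} + 23730} = \frac{1}{\frac{294035491}{5625}} = \frac{5625}{294035491}$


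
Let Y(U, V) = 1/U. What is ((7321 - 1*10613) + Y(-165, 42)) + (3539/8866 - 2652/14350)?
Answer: -628207668383/190840650 ≈ -3291.8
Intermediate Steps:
((7321 - 1*10613) + Y(-165, 42)) + (3539/8866 - 2652/14350) = ((7321 - 1*10613) + 1/(-165)) + (3539/8866 - 2652/14350) = ((7321 - 10613) - 1/165) + (3539*(1/8866) - 2652*1/14350) = (-3292 - 1/165) + (3539/8866 - 1326/7175) = -543181/165 + 13636009/63613550 = -628207668383/190840650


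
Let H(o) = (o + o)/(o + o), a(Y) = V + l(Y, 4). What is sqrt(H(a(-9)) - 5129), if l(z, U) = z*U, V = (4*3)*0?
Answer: 2*I*sqrt(1282) ≈ 71.61*I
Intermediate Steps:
V = 0 (V = 12*0 = 0)
l(z, U) = U*z
a(Y) = 4*Y (a(Y) = 0 + 4*Y = 4*Y)
H(o) = 1 (H(o) = (2*o)/((2*o)) = (2*o)*(1/(2*o)) = 1)
sqrt(H(a(-9)) - 5129) = sqrt(1 - 5129) = sqrt(-5128) = 2*I*sqrt(1282)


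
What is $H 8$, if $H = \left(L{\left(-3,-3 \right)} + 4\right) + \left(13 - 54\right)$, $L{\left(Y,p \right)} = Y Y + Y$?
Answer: $-248$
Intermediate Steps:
$L{\left(Y,p \right)} = Y + Y^{2}$ ($L{\left(Y,p \right)} = Y^{2} + Y = Y + Y^{2}$)
$H = -31$ ($H = \left(- 3 \left(1 - 3\right) + 4\right) + \left(13 - 54\right) = \left(\left(-3\right) \left(-2\right) + 4\right) + \left(13 - 54\right) = \left(6 + 4\right) - 41 = 10 - 41 = -31$)
$H 8 = \left(-31\right) 8 = -248$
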